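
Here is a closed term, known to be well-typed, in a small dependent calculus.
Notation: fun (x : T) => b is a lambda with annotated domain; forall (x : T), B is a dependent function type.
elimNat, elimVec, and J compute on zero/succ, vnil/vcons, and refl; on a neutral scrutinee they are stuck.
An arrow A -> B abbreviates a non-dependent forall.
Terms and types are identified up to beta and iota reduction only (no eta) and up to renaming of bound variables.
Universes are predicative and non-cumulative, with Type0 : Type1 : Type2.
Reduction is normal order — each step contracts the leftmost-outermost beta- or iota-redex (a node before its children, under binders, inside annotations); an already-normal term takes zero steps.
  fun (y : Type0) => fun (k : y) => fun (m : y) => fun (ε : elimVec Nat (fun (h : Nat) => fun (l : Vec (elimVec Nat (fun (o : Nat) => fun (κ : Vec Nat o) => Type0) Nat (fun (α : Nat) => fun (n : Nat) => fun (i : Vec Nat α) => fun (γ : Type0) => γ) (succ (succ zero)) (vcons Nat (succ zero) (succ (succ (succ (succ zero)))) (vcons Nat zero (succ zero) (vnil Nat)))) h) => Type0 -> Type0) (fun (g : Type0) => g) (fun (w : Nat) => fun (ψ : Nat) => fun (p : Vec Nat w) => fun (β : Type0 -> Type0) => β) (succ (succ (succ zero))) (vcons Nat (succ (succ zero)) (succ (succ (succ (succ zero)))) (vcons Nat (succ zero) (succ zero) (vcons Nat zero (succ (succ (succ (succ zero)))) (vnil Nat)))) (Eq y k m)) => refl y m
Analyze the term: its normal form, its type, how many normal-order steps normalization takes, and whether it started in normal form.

normal form:
  fun (y : Type0) => fun (k : y) => fun (m : y) => fun (ε : Eq y k m) => refl y m
type:
  forall (y : Type0), forall (k : y), forall (m : y), Eq y k m -> Eq y m m
steps to reach normal form (normal order): 17
term was already normal: no
first contracted redex: an elimVec iota-redex


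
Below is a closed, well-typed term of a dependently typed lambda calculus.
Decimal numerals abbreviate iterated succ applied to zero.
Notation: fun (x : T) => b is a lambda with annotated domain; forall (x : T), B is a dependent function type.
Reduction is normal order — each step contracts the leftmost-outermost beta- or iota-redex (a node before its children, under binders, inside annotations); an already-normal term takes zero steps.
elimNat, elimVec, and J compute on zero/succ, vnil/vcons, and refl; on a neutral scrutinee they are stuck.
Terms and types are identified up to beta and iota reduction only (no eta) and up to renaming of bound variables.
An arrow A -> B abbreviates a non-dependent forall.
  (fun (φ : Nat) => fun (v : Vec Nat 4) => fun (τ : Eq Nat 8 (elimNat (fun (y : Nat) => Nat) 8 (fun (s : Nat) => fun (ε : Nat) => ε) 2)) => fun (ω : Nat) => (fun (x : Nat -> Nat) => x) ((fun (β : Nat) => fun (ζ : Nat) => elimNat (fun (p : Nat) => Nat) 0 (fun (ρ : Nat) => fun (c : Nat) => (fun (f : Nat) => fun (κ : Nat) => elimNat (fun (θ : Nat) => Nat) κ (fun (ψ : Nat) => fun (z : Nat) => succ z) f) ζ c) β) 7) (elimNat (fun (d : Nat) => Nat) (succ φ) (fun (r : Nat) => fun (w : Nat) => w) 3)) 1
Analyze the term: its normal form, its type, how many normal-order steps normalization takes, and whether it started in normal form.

reduced normal form:
  fun (φ : Vec Nat 4) => fun (v : Eq Nat 8 8) => fun (τ : Nat) => 14
the term's type:
  Vec Nat 4 -> Eq Nat 8 8 -> Nat -> Nat
reduction steps (normal order): 166
term was already normal: no
first contracted redex: a beta-redex


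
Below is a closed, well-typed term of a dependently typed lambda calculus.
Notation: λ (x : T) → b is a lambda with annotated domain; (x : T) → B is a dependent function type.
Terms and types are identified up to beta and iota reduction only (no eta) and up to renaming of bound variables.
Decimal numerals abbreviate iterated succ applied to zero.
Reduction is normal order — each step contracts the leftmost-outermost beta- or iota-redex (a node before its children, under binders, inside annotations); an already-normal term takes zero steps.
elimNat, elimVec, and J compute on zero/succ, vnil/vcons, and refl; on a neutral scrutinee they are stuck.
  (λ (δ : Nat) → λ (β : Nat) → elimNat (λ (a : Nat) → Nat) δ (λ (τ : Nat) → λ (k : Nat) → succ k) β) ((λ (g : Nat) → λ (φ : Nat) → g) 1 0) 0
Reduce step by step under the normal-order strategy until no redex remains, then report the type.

normal-order reduction sequence:
  (λ (δ : Nat) → λ (β : Nat) → elimNat (λ (a : Nat) → Nat) δ (λ (τ : Nat) → λ (k : Nat) → succ k) β) ((λ (g : Nat) → λ (φ : Nat) → g) 1 0) 0
  ~> (λ (δ : Nat) → elimNat (λ (β : Nat) → Nat) ((λ (a : Nat) → λ (τ : Nat) → a) 1 0) (λ (k : Nat) → λ (g : Nat) → succ g) δ) 0
  ~> elimNat (λ (δ : Nat) → Nat) ((λ (β : Nat) → λ (a : Nat) → β) 1 0) (λ (τ : Nat) → λ (k : Nat) → succ k) 0
  ~> (λ (δ : Nat) → λ (β : Nat) → δ) 1 0
  ~> (λ (δ : Nat) → 1) 0
  ~> 1
inferred type:
  Nat


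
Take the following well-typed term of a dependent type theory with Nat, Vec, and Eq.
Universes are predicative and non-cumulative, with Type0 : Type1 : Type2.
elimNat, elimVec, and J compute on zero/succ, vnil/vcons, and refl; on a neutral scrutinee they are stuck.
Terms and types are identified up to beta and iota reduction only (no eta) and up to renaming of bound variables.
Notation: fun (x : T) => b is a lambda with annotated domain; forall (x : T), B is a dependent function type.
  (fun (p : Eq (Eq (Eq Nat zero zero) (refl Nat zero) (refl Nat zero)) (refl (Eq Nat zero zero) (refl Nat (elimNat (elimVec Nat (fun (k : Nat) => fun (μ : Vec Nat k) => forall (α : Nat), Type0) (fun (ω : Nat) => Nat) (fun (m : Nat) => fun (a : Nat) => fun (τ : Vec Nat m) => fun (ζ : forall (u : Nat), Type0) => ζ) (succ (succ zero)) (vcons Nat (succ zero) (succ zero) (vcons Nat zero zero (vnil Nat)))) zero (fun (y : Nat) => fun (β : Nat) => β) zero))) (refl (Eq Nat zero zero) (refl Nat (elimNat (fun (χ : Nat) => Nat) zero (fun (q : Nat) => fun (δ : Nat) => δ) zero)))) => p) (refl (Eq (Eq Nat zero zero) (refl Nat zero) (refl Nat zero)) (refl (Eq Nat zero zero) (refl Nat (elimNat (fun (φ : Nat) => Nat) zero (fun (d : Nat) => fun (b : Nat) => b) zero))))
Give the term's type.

type:
  Eq (Eq (Eq Nat zero zero) (refl Nat zero) (refl Nat zero)) (refl (Eq Nat zero zero) (refl Nat zero)) (refl (Eq Nat zero zero) (refl Nat zero))


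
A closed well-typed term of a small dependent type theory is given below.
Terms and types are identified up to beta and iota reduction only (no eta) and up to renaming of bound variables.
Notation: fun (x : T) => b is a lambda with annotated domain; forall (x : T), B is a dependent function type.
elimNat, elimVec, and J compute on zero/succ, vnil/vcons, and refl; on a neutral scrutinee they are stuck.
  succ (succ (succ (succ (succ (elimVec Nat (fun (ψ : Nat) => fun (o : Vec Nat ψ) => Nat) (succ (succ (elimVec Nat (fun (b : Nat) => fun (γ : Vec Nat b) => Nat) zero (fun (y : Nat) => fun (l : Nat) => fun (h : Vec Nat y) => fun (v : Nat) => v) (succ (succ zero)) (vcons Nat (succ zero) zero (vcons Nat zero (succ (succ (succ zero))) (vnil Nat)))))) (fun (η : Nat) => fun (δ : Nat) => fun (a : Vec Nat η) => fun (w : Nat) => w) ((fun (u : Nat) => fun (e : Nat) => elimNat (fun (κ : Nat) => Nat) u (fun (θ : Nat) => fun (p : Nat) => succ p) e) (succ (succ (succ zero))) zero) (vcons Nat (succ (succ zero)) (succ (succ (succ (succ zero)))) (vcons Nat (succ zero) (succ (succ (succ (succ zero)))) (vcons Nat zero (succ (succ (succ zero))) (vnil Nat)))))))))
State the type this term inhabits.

the term's type:
  Nat


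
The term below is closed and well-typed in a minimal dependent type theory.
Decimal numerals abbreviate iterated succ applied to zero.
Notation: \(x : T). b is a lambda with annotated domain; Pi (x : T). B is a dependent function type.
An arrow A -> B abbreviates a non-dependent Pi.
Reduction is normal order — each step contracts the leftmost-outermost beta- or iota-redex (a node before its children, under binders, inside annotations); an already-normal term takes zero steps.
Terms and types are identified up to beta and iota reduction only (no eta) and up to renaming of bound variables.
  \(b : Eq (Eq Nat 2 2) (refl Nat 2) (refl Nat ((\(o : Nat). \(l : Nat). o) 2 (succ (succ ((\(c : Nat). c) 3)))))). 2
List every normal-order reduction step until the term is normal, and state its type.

reduction (normal order):
  \(b : Eq (Eq Nat 2 2) (refl Nat 2) (refl Nat ((\(o : Nat). \(l : Nat). o) 2 (succ (succ ((\(c : Nat). c) 3)))))). 2
  ~> \(b : Eq (Eq Nat 2 2) (refl Nat 2) (refl Nat ((\(o : Nat). 2) (succ (succ ((\(l : Nat). l) 3)))))). 2
  ~> \(b : Eq (Eq Nat 2 2) (refl Nat 2) (refl Nat 2)). 2
the term's type:
  Eq (Eq Nat 2 2) (refl Nat 2) (refl Nat 2) -> Nat


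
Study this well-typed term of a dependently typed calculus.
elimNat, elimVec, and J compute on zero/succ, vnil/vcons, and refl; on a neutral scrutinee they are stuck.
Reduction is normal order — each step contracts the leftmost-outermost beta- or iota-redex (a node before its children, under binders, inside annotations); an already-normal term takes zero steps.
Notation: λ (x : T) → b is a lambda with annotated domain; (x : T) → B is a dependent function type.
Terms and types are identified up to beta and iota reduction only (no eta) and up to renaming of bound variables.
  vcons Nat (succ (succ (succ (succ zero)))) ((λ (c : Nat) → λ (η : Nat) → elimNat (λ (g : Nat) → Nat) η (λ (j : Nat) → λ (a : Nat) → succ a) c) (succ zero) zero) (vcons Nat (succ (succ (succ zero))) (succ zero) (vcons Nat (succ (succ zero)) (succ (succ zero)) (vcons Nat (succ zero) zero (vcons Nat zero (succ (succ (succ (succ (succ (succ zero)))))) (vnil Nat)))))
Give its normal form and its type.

normal form:
  vcons Nat (succ (succ (succ (succ zero)))) (succ zero) (vcons Nat (succ (succ (succ zero))) (succ zero) (vcons Nat (succ (succ zero)) (succ (succ zero)) (vcons Nat (succ zero) zero (vcons Nat zero (succ (succ (succ (succ (succ (succ zero)))))) (vnil Nat)))))
inferred type:
  Vec Nat (succ (succ (succ (succ (succ zero)))))
observation: 6 normal-order steps separate the term from its normal form.


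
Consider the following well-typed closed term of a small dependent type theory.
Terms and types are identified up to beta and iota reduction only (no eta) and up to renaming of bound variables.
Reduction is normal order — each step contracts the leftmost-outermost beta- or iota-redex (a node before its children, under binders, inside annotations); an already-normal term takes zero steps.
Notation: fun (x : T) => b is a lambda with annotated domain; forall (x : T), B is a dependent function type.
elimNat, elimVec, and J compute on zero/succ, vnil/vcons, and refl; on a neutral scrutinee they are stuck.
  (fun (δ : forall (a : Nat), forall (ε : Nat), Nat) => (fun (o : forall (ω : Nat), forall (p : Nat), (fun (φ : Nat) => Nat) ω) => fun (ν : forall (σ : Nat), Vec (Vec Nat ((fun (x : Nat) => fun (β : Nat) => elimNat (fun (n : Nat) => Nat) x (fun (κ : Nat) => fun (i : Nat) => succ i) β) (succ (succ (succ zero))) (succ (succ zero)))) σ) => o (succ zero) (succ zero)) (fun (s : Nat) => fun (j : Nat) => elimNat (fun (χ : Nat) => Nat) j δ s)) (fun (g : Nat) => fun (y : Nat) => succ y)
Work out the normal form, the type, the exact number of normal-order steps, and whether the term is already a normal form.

normal form:
  fun (δ : forall (a : Nat), Vec (Vec Nat (succ (succ (succ (succ (succ zero)))))) a) => succ (succ zero)
the term's type:
  forall (δ : forall (a : Nat), Vec (Vec Nat (succ (succ (succ (succ (succ zero)))))) a), Nat
reduction steps (normal order): 17
term was already normal: no
first redex: a beta-redex


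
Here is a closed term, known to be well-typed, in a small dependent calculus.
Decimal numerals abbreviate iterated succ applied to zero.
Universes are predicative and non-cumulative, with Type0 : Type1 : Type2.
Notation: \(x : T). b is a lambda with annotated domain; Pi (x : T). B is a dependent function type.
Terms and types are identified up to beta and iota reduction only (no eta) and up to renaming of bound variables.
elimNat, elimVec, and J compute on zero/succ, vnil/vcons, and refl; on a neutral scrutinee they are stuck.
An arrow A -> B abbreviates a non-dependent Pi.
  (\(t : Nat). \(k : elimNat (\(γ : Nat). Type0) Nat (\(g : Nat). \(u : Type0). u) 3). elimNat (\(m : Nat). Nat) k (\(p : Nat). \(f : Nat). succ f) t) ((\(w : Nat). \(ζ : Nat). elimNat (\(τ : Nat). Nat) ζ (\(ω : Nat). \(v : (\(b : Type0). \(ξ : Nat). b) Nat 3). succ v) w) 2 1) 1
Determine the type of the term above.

inferred type:
  Nat


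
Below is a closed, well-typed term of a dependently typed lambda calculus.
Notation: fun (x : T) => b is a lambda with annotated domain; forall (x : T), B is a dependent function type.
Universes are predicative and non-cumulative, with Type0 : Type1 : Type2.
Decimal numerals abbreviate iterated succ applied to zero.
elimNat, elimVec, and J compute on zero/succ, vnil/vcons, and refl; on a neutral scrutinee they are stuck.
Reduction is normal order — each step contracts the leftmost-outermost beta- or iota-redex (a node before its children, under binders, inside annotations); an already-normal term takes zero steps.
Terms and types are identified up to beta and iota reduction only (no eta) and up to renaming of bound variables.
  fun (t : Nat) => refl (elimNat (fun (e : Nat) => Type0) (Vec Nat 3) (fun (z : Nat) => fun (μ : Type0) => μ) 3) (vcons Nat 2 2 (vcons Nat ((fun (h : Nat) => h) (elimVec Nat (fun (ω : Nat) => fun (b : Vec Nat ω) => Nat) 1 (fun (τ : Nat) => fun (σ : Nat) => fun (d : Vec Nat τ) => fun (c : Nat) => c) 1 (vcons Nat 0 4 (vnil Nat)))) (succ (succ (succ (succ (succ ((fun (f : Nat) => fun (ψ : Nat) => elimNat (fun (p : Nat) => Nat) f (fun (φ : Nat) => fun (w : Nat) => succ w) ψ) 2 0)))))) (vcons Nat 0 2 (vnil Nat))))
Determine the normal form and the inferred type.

resulting normal form:
  fun (t : Nat) => refl (Vec Nat 3) (vcons Nat 2 2 (vcons Nat 1 7 (vcons Nat 0 2 (vnil Nat))))
type:
  forall (t : Nat), Eq (Vec Nat 3) (vcons Nat 2 2 (vcons Nat 1 7 (vcons Nat 0 2 (vnil Nat)))) (vcons Nat 2 2 (vcons Nat 1 7 (vcons Nat 0 2 (vnil Nat))))


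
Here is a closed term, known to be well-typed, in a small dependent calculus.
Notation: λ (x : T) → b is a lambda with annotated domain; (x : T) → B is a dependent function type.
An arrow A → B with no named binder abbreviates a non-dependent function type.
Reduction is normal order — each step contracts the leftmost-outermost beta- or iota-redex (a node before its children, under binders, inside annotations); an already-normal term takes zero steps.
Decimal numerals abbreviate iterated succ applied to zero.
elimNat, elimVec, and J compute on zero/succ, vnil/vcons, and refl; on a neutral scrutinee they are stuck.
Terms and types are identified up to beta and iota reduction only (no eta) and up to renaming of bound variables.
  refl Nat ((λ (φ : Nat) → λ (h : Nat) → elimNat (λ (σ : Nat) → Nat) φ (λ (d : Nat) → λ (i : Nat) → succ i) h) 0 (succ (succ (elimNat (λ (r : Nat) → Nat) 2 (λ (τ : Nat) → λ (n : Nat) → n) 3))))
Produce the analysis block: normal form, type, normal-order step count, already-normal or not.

normal form:
  refl Nat 4
inferred type:
  Eq Nat 4 4
normal-order step count: 25
term was already normal: no
first contracted redex: a beta-redex


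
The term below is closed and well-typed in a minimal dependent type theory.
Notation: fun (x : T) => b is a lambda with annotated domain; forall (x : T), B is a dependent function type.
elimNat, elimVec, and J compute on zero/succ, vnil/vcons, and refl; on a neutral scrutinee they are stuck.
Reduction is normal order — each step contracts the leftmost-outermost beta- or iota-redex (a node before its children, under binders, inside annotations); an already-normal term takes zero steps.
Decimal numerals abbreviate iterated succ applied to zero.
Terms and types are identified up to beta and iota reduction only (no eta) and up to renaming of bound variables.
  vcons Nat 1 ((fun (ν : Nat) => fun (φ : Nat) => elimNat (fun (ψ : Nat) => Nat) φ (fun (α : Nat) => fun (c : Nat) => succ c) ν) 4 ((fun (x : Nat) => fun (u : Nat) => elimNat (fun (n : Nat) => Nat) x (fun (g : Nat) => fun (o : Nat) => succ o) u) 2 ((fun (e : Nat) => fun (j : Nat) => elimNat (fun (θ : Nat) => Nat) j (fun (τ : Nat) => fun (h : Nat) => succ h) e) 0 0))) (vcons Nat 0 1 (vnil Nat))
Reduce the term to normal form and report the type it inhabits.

resulting normal form:
  vcons Nat 1 6 (vcons Nat 0 1 (vnil Nat))
type:
  Vec Nat 2


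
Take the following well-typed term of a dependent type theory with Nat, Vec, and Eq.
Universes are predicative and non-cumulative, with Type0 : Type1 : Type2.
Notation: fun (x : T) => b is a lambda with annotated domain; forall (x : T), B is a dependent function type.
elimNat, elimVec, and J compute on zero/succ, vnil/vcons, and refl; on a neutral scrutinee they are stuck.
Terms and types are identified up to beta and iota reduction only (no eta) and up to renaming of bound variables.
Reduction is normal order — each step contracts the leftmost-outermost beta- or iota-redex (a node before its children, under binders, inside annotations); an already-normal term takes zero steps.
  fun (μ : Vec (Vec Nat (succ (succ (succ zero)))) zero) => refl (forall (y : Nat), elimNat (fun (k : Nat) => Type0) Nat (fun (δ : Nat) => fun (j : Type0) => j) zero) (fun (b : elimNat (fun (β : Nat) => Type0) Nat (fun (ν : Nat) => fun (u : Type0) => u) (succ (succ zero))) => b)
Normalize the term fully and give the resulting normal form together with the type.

resulting normal form:
  fun (μ : Vec (Vec Nat (succ (succ (succ zero)))) zero) => refl (forall (y : Nat), Nat) (fun (k : Nat) => k)
inferred type:
  forall (μ : Vec (Vec Nat (succ (succ (succ zero)))) zero), Eq (forall (y : Nat), Nat) (fun (k : Nat) => k) (fun (δ : Nat) => δ)


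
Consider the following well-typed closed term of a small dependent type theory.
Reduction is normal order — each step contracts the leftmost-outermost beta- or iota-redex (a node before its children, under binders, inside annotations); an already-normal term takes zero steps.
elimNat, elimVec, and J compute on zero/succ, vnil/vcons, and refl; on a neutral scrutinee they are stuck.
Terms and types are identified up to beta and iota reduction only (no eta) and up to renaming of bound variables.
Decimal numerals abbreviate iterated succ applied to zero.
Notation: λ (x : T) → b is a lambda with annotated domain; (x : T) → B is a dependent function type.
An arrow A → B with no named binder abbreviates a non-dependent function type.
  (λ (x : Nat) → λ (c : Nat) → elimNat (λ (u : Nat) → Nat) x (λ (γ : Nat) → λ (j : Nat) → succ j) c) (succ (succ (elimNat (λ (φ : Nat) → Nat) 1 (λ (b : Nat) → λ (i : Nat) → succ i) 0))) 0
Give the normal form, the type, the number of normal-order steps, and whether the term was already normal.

reduced normal form:
  3
the term's type:
  Nat
reduction steps (normal order): 4
started in normal form: no
first redex: a beta-redex


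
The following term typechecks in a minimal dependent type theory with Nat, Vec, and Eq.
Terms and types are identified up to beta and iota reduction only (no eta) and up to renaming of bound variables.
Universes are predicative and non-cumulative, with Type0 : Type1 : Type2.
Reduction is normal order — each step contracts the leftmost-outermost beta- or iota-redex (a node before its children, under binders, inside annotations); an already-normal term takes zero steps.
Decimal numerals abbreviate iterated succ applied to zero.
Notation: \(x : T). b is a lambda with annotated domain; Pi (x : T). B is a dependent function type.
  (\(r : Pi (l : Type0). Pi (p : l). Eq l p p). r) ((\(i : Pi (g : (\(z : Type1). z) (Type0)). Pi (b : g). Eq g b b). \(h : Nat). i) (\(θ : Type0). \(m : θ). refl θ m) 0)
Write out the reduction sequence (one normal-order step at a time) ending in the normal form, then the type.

reduction (normal order):
  (\(r : Pi (l : Type0). Pi (p : l). Eq l p p). r) ((\(i : Pi (g : (\(z : Type1). z) (Type0)). Pi (b : g). Eq g b b). \(h : Nat). i) (\(θ : Type0). \(m : θ). refl θ m) 0)
  ~> (\(r : Pi (l : (\(p : Type1). p) (Type0)). Pi (i : l). Eq l i i). \(g : Nat). r) (\(z : Type0). \(b : z). refl z b) 0
  ~> (\(r : Nat). \(l : Type0). \(p : l). refl l p) 0
  ~> \(r : Type0). \(l : r). refl r l
the term's type:
  Pi (r : Type0). Pi (l : r). Eq r l l


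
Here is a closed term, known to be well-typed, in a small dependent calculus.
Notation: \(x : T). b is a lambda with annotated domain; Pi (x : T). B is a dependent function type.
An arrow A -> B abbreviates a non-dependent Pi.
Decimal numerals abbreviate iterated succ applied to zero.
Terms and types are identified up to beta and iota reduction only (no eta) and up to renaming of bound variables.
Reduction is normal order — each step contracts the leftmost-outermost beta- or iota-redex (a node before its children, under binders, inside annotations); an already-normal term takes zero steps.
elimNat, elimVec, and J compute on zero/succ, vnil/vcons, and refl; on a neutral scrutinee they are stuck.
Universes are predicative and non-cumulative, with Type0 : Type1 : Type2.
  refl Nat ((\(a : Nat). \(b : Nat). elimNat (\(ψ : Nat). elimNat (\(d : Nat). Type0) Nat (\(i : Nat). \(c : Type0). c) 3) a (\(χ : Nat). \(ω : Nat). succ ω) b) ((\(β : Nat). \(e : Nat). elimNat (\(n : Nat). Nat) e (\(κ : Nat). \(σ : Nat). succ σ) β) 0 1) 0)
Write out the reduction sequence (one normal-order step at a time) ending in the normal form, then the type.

reduction (normal order):
  refl Nat ((\(a : Nat). \(b : Nat). elimNat (\(ψ : Nat). elimNat (\(d : Nat). Type0) Nat (\(i : Nat). \(c : Type0). c) 3) a (\(χ : Nat). \(ω : Nat). succ ω) b) ((\(β : Nat). \(e : Nat). elimNat (\(n : Nat). Nat) e (\(κ : Nat). \(σ : Nat). succ σ) β) 0 1) 0)
  ~> refl Nat ((\(a : Nat). elimNat (\(b : Nat). elimNat (\(ψ : Nat). Type0) Nat (\(d : Nat). \(i : Type0). i) 3) ((\(c : Nat). \(χ : Nat). elimNat (\(ω : Nat). Nat) χ (\(β : Nat). \(e : Nat). succ e) c) 0 1) (\(n : Nat). \(κ : Nat). succ κ) a) 0)
  ~> refl Nat (elimNat (\(a : Nat). elimNat (\(b : Nat). Type0) Nat (\(ψ : Nat). \(d : Type0). d) 3) ((\(i : Nat). \(c : Nat). elimNat (\(χ : Nat). Nat) c (\(ω : Nat). \(β : Nat). succ β) i) 0 1) (\(e : Nat). \(n : Nat). succ n) 0)
  ~> refl Nat ((\(a : Nat). \(b : Nat). elimNat (\(ψ : Nat). Nat) b (\(d : Nat). \(i : Nat). succ i) a) 0 1)
  ~> refl Nat ((\(a : Nat). elimNat (\(b : Nat). Nat) a (\(ψ : Nat). \(d : Nat). succ d) 0) 1)
  ~> refl Nat (elimNat (\(a : Nat). Nat) 1 (\(b : Nat). \(ψ : Nat). succ ψ) 0)
  ~> refl Nat 1
the term's type:
  Eq Nat 1 1


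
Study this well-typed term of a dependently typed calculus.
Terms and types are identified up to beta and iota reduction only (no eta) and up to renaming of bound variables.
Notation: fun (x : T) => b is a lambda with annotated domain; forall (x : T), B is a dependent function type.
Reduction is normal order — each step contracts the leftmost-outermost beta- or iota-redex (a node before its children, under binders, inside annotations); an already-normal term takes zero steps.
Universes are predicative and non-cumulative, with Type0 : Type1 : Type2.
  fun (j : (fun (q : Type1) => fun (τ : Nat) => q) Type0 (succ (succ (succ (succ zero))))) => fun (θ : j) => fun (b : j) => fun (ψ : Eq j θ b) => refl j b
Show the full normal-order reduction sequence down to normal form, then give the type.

reduction (normal order):
  fun (j : (fun (q : Type1) => fun (τ : Nat) => q) Type0 (succ (succ (succ (succ zero))))) => fun (θ : j) => fun (b : j) => fun (ψ : Eq j θ b) => refl j b
  ~> fun (j : (fun (q : Nat) => Type0) (succ (succ (succ (succ zero))))) => fun (τ : j) => fun (θ : j) => fun (b : Eq j τ θ) => refl j θ
  ~> fun (j : Type0) => fun (q : j) => fun (τ : j) => fun (θ : Eq j q τ) => refl j τ
type:
  forall (j : Type0), forall (q : j), forall (τ : j), forall (θ : Eq j q τ), Eq j τ τ


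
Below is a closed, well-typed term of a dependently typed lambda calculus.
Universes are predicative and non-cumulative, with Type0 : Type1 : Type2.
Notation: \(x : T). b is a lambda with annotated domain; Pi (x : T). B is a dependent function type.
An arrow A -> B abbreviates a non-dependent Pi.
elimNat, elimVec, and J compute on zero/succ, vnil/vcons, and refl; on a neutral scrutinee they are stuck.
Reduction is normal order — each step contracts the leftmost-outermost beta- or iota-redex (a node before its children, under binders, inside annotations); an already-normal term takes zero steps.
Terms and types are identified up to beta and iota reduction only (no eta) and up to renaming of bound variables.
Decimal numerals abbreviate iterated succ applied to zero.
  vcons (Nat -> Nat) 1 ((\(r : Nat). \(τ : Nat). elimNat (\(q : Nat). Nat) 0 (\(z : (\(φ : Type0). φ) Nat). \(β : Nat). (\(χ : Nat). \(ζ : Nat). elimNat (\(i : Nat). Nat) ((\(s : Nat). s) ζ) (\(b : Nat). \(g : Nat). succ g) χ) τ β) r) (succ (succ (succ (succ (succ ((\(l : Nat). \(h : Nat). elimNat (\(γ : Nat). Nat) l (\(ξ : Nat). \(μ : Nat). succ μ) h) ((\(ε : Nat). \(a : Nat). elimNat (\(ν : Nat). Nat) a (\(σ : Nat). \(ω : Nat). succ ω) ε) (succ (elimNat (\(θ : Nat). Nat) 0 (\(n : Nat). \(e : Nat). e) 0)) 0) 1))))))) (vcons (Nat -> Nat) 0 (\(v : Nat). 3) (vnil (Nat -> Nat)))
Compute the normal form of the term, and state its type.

normal form:
  vcons (Nat -> Nat) 1 (\(r : Nat). elimNat (\(τ : Nat). Nat) (elimNat (\(q : Nat). Nat) (elimNat (\(z : Nat). Nat) (elimNat (\(φ : Nat). Nat) (elimNat (\(β : Nat). Nat) (elimNat (\(χ : Nat). Nat) (elimNat (\(ζ : Nat). Nat) 0 (\(i : Nat). \(s : Nat). succ s) r) (\(b : Nat). \(g : Nat). succ g) r) (\(l : Nat). \(h : Nat). succ h) r) (\(γ : Nat). \(ξ : Nat). succ ξ) r) (\(μ : Nat). \(ε : Nat). succ ε) r) (\(a : Nat). \(ν : Nat). succ ν) r) (\(σ : Nat). \(ω : Nat). succ ω) r) (vcons (Nat -> Nat) 0 (\(θ : Nat). 3) (vnil (Nat -> Nat)))
the term's type:
  Vec (Nat -> Nat) 2


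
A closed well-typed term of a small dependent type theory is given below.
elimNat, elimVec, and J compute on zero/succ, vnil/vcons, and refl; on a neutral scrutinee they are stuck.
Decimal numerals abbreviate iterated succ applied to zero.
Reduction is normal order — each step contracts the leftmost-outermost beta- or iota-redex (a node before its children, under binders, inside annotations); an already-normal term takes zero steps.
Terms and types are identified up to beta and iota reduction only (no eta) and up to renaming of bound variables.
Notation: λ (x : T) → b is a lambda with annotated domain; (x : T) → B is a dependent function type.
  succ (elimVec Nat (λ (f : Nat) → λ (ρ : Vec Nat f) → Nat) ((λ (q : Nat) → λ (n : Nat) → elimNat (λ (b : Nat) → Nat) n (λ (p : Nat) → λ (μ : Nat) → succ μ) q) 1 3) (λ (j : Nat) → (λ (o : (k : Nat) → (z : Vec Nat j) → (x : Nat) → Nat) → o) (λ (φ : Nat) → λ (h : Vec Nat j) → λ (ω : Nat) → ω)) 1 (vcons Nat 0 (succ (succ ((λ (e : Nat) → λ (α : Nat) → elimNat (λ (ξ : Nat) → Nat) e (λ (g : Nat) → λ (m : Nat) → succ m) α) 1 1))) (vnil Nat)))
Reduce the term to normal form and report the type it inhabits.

resulting normal form:
  5
inferred type:
  Nat


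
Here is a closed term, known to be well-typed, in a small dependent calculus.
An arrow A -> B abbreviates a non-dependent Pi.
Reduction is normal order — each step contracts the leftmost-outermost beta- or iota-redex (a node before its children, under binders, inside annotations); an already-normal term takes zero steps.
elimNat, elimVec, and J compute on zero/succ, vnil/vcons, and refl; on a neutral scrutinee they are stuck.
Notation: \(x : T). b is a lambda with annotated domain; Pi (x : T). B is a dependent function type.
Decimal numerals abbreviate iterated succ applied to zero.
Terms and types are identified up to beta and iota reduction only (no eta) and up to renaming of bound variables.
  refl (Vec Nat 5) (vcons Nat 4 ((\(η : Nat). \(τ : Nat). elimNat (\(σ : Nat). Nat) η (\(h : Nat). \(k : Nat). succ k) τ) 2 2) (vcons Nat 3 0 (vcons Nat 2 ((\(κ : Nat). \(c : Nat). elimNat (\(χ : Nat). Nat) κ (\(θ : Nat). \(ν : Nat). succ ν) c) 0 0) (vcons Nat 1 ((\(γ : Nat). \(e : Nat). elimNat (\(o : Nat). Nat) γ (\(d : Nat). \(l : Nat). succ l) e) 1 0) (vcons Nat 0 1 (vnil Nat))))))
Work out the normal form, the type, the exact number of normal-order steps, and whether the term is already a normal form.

resulting normal form:
  refl (Vec Nat 5) (vcons Nat 4 4 (vcons Nat 3 0 (vcons Nat 2 0 (vcons Nat 1 1 (vcons Nat 0 1 (vnil Nat))))))
the term's type:
  Eq (Vec Nat 5) (vcons Nat 4 4 (vcons Nat 3 0 (vcons Nat 2 0 (vcons Nat 1 1 (vcons Nat 0 1 (vnil Nat)))))) (vcons Nat 4 4 (vcons Nat 3 0 (vcons Nat 2 0 (vcons Nat 1 1 (vcons Nat 0 1 (vnil Nat))))))
steps to reach normal form (normal order): 15
already normal: no
first redex: a beta-redex


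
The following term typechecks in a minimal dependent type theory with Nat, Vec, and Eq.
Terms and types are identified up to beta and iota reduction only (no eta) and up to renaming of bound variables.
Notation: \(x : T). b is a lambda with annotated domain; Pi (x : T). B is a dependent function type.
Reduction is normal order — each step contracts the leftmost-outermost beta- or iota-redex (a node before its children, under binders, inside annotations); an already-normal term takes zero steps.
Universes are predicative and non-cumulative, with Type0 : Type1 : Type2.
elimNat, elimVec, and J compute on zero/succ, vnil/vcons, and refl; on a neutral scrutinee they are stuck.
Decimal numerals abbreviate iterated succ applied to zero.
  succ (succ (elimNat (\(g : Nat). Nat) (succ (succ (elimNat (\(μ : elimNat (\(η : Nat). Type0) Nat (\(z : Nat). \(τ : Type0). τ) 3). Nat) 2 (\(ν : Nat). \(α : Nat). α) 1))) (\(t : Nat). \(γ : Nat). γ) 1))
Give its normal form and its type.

resulting normal form:
  6
type:
  Nat


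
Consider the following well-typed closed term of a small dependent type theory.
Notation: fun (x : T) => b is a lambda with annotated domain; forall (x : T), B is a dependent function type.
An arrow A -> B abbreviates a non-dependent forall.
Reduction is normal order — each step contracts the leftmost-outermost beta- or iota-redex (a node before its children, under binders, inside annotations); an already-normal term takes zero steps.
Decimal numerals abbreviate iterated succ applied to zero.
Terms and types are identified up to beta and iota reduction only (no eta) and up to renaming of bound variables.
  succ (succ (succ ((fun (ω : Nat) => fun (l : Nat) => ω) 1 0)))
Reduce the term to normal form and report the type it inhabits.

normal form:
  4
inferred type:
  Nat


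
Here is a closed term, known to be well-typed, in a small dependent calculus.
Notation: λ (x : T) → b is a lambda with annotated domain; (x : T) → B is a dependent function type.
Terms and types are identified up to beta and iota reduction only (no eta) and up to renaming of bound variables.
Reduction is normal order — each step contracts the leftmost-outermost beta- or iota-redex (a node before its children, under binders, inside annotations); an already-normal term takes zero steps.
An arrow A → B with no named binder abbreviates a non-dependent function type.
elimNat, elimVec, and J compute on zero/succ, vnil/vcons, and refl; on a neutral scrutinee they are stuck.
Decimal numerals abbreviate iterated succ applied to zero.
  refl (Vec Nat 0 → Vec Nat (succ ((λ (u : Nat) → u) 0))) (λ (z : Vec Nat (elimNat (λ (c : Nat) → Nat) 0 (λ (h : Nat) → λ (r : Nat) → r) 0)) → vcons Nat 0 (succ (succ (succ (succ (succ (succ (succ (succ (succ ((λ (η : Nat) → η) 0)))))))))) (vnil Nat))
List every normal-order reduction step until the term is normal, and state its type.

normal-order reduction:
  refl (Vec Nat 0 → Vec Nat (succ ((λ (u : Nat) → u) 0))) (λ (z : Vec Nat (elimNat (λ (c : Nat) → Nat) 0 (λ (h : Nat) → λ (r : Nat) → r) 0)) → vcons Nat 0 (succ (succ (succ (succ (succ (succ (succ (succ (succ ((λ (η : Nat) → η) 0)))))))))) (vnil Nat))
  ~> refl (Vec Nat 0 → Vec Nat 1) (λ (u : Vec Nat (elimNat (λ (z : Nat) → Nat) 0 (λ (c : Nat) → λ (h : Nat) → h) 0)) → vcons Nat 0 (succ (succ (succ (succ (succ (succ (succ (succ (succ ((λ (r : Nat) → r) 0)))))))))) (vnil Nat))
  ~> refl (Vec Nat 0 → Vec Nat 1) (λ (u : Vec Nat 0) → vcons Nat 0 (succ (succ (succ (succ (succ (succ (succ (succ (succ ((λ (z : Nat) → z) 0)))))))))) (vnil Nat))
  ~> refl (Vec Nat 0 → Vec Nat 1) (λ (u : Vec Nat 0) → vcons Nat 0 9 (vnil Nat))
the term's type:
  Eq (Vec Nat 0 → Vec Nat 1) (λ (u : Vec Nat 0) → vcons Nat 0 9 (vnil Nat)) (λ (z : Vec Nat 0) → vcons Nat 0 9 (vnil Nat))


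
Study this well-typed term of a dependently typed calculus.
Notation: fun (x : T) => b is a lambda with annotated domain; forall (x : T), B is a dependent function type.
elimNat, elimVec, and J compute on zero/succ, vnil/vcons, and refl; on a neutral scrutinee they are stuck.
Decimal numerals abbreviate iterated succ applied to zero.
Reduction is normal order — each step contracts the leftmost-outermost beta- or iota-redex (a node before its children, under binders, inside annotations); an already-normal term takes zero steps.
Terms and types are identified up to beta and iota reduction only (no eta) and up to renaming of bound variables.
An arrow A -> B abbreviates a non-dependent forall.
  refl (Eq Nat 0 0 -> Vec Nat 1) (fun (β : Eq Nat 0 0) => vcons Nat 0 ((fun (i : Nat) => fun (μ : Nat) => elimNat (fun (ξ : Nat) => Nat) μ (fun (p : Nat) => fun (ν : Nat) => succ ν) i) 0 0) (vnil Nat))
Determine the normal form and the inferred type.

reduced normal form:
  refl (Eq Nat 0 0 -> Vec Nat 1) (fun (β : Eq Nat 0 0) => vcons Nat 0 0 (vnil Nat))
inferred type:
  Eq (Eq Nat 0 0 -> Vec Nat 1) (fun (β : Eq Nat 0 0) => vcons Nat 0 0 (vnil Nat)) (fun (i : Eq Nat 0 0) => vcons Nat 0 0 (vnil Nat))


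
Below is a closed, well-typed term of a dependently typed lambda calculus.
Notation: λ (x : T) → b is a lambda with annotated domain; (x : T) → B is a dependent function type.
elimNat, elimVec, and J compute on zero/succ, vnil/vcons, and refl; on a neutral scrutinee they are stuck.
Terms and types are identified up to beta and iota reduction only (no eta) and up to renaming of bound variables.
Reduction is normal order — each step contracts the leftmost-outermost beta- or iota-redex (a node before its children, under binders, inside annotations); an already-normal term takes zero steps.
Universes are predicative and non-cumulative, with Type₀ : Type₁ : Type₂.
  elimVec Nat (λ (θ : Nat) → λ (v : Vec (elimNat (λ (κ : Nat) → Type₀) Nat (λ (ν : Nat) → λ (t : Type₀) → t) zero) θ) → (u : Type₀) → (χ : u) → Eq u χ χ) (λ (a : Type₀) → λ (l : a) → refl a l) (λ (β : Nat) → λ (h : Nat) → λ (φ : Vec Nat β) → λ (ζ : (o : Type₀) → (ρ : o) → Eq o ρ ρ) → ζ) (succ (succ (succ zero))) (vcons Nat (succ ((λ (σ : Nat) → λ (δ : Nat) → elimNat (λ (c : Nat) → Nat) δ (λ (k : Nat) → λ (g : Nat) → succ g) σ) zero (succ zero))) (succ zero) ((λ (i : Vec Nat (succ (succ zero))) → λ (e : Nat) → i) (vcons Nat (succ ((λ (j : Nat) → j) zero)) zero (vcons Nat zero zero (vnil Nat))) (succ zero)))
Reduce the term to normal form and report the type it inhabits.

reduced normal form:
  λ (θ : Type₀) → λ (v : θ) → refl θ v
type:
  (θ : Type₀) → (v : θ) → Eq θ v v
observation: the leftmost-outermost redex is an elimVec iota-redex, and normalization takes 22 steps.


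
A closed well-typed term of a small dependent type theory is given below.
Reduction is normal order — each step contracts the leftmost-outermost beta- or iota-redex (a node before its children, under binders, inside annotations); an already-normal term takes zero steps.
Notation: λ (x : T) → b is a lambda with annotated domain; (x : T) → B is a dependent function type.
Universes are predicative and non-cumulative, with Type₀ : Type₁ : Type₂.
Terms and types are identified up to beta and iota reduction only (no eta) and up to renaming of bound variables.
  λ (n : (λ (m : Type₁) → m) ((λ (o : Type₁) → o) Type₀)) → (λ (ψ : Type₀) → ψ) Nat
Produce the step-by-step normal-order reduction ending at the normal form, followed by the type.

normal-order reduction sequence:
  λ (n : (λ (m : Type₁) → m) ((λ (o : Type₁) → o) Type₀)) → (λ (ψ : Type₀) → ψ) Nat
  ~> λ (n : (λ (m : Type₁) → m) Type₀) → (λ (o : Type₀) → o) Nat
  ~> λ (n : Type₀) → (λ (m : Type₀) → m) Nat
  ~> λ (n : Type₀) → Nat
inferred type:
  (n : Type₀) → Type₀


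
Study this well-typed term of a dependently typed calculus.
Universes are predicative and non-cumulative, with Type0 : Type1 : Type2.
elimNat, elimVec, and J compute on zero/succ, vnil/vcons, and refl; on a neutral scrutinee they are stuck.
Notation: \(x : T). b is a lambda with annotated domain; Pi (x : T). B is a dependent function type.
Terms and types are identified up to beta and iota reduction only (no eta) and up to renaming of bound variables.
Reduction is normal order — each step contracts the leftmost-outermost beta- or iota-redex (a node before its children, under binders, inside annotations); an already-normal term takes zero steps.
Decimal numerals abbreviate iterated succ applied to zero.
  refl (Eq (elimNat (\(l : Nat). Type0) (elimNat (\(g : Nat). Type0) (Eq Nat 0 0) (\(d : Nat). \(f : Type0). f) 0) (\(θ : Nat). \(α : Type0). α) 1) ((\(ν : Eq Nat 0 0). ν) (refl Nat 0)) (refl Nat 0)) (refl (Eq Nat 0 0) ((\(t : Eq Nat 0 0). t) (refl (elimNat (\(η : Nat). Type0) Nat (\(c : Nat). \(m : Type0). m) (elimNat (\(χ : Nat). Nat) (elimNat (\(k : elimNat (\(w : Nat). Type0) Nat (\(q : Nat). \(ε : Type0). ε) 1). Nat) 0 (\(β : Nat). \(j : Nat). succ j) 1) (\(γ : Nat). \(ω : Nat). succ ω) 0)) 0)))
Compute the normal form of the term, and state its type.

normal form:
  refl (Eq (Eq Nat 0 0) (refl Nat 0) (refl Nat 0)) (refl (Eq Nat 0 0) (refl Nat 0))
the term's type:
  Eq (Eq (Eq Nat 0 0) (refl Nat 0) (refl Nat 0)) (refl (Eq Nat 0 0) (refl Nat 0)) (refl (Eq Nat 0 0) (refl Nat 0))


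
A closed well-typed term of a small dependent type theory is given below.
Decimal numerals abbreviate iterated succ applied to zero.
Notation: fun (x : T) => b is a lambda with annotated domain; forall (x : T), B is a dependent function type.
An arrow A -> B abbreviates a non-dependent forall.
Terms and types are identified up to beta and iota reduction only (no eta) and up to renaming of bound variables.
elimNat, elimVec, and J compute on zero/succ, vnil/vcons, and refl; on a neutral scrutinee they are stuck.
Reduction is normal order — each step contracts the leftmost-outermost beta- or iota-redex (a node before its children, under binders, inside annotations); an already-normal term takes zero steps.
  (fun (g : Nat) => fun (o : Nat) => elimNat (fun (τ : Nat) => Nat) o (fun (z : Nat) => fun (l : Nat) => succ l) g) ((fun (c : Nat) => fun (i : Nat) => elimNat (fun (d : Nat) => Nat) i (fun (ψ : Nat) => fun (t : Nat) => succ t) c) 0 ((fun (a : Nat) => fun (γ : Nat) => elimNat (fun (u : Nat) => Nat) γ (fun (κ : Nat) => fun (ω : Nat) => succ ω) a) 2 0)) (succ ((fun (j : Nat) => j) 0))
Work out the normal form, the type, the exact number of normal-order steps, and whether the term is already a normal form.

reduced normal form:
  3
the term's type:
  Nat
steps to reach normal form (normal order): 22
term was already normal: no
first redex: a beta-redex


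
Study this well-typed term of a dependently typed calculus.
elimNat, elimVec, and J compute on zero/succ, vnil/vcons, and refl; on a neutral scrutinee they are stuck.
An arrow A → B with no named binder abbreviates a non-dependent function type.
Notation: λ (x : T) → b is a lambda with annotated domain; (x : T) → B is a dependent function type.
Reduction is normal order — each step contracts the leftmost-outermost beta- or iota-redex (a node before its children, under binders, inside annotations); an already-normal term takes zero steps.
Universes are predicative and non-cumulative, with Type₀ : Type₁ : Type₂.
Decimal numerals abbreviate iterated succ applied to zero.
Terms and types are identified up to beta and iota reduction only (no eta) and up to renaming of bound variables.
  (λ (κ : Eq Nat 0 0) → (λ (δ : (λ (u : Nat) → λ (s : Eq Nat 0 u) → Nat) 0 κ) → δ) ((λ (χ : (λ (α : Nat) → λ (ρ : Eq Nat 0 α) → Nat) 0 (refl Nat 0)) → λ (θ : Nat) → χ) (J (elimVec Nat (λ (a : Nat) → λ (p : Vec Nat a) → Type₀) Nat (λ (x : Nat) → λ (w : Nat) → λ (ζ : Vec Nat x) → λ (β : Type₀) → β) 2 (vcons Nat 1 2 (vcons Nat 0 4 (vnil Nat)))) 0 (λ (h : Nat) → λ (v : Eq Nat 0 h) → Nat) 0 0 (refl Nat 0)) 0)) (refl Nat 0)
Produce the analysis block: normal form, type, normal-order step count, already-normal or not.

resulting normal form:
  0
type:
  Nat
steps to reach normal form (normal order): 5
started in normal form: no
first redex: a beta-redex
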